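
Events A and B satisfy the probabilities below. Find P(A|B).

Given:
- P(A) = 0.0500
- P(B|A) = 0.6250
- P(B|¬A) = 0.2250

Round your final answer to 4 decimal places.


Bayes' theorem: P(A|B) = P(B|A) × P(A) / P(B)

Step 1: Calculate P(B) using law of total probability
P(B) = P(B|A)P(A) + P(B|¬A)P(¬A)
     = 0.6250 × 0.0500 + 0.2250 × 0.9500
     = 0.03125000 + 0.21375000
     = 0.24500000

Step 2: Apply Bayes' theorem
P(A|B) = P(B|A) × P(A) / P(B)
       = 0.03125000 / 0.24500000
       = 0.1276


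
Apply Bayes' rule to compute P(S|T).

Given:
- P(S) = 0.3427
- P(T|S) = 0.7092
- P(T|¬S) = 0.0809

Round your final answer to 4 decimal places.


Bayes' theorem: P(S|T) = P(T|S) × P(S) / P(T)

Step 1: Calculate P(T) using law of total probability
P(T) = P(T|S)P(S) + P(T|¬S)P(¬S)
     = 0.7092 × 0.3427 + 0.0809 × 0.6573
     = 0.24304284 + 0.05317557
     = 0.29621841

Step 2: Apply Bayes' theorem
P(S|T) = P(T|S) × P(S) / P(T)
       = 0.24304284 / 0.29621841
       = 0.8205


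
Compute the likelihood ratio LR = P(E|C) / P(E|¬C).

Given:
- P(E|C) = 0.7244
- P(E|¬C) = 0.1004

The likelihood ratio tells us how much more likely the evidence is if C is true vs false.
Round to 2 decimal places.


Likelihood Ratio (LR) = P(E|C) / P(E|¬C)

LR = 0.7244 / 0.1004
   = 7.22

The evidence is 7.22 times more likely if C is true than if C is false.
Since LR > 1, the evidence supports C over ¬C.


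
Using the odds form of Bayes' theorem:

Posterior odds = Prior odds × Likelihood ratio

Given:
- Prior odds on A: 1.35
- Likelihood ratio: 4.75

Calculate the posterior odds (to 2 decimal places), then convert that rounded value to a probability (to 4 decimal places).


Step 1: Calculate posterior odds
Posterior odds = Prior odds × LR
               = 1.35 × 4.75
               = 6.41

Step 2: Convert to probability
P(A|E) = Posterior odds / (1 + Posterior odds)
       = 6.41 / (1 + 6.41)
       = 6.41 / 7.41
       = 0.8650

The evidence increased P(A) from 0.5745 to 0.8650.


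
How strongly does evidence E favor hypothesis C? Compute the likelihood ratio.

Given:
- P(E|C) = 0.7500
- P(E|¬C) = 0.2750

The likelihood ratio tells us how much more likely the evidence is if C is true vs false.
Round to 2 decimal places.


Likelihood Ratio (LR) = P(E|C) / P(E|¬C)

LR = 0.7500 / 0.2750
   = 2.73

The evidence is 2.73 times more likely if C is true than if C is false.
Because LR exceeds 1, E is evidence for C.


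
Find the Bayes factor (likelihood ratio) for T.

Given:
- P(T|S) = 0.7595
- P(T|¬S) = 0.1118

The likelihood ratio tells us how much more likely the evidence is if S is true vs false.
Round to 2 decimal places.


Likelihood Ratio (LR) = P(T|S) / P(T|¬S)

LR = 0.7595 / 0.1118
   = 6.79

The evidence is 6.79 times more likely if S is true than if S is false.
Because LR exceeds 1, T is evidence for S.


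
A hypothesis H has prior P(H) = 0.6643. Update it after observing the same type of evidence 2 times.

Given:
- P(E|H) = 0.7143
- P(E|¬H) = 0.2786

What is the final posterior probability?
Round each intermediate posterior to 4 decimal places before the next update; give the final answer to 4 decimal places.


Sequential Bayesian updating:

Initial prior: P(H) = 0.6643

Update 1:
  P(E) = 0.7143 × 0.6643 + 0.2786 × 0.3357 = 0.47450949 + 0.09352602 = 0.56803551
  P(H|E) = 0.47450949 / 0.56803551 = 0.8354

Update 2:
  P(E) = 0.7143 × 0.8354 + 0.2786 × 0.1646 = 0.59672622 + 0.04585756 = 0.64258378
  P(H|E) = 0.59672622 / 0.64258378 = 0.9286

Final posterior: 0.9286


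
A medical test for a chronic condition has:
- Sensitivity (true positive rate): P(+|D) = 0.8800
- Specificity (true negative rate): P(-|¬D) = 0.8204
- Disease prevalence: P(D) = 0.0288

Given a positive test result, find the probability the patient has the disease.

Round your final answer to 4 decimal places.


Let D = has disease, + = positive test

Given:
- P(D) = 0.0288 (prevalence)
- P(+|D) = 0.8800 (sensitivity)
- P(-|¬D) = 0.8204 (specificity)
- P(+|¬D) = 0.1796 (false positive rate = 1 - specificity)

Step 1: Find P(+)
P(+) = P(+|D)P(D) + P(+|¬D)P(¬D)
     = 0.8800 × 0.0288 + 0.1796 × 0.9712
     = 0.02534400 + 0.17442752
     = 0.19977152

Step 2: Apply Bayes' theorem for P(D|+)
P(D|+) = P(+|D)P(D) / P(+)
       = 0.02534400 / 0.19977152
       = 0.1269


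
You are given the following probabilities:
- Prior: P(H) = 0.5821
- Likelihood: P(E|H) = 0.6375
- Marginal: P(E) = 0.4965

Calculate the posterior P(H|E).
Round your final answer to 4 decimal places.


Using Bayes' theorem:

P(H|E) = P(E|H) × P(H) / P(E)
       = 0.6375 × 0.5821 / 0.4965
       = 0.37108875 / 0.4965
       = 0.7474

The evidence strengthens our belief in H.
Prior: 0.5821 → Posterior: 0.7474


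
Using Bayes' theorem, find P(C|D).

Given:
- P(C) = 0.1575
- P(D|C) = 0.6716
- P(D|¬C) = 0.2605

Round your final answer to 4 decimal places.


Bayes' theorem: P(C|D) = P(D|C) × P(C) / P(D)

Step 1: Calculate P(D) using law of total probability
P(D) = P(D|C)P(C) + P(D|¬C)P(¬C)
     = 0.6716 × 0.1575 + 0.2605 × 0.8425
     = 0.10577700 + 0.21947125
     = 0.32524825

Step 2: Apply Bayes' theorem
P(C|D) = P(D|C) × P(C) / P(D)
       = 0.10577700 / 0.32524825
       = 0.3252


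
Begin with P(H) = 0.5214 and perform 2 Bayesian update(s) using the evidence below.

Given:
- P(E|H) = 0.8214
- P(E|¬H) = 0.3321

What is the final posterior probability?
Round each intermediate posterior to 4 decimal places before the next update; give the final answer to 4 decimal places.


Sequential Bayesian updating:

Initial prior: P(H) = 0.5214

Update 1:
  P(E) = 0.8214 × 0.5214 + 0.3321 × 0.4786 = 0.42827796 + 0.15894306 = 0.58722102
  P(H|E) = 0.42827796 / 0.58722102 = 0.7293

Update 2:
  P(E) = 0.8214 × 0.7293 + 0.3321 × 0.2707 = 0.59904702 + 0.08989947 = 0.68894649
  P(H|E) = 0.59904702 / 0.68894649 = 0.8695

Final posterior: 0.8695


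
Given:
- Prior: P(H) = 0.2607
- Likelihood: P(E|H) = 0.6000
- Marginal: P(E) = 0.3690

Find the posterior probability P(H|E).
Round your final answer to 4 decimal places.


Using Bayes' theorem:

P(H|E) = P(E|H) × P(H) / P(E)
       = 0.6000 × 0.2607 / 0.3690
       = 0.15642000 / 0.3690
       = 0.4239

The evidence strengthens our belief in H.
Prior: 0.2607 → Posterior: 0.4239


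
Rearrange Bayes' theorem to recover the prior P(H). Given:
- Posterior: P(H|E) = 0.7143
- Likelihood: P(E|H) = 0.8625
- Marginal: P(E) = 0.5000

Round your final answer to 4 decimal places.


From Bayes' theorem: P(H|E) = P(E|H) × P(H) / P(E)

Rearranging for P(H):
P(H) = P(H|E) × P(E) / P(E|H)
     = 0.7143 × 0.5000 / 0.8625
     = 0.35715000 / 0.8625
     = 0.4141


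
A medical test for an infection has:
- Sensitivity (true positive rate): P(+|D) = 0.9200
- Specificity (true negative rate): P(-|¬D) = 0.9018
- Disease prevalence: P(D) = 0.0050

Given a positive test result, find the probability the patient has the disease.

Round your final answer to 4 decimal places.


Let D = has disease, + = positive test

Given:
- P(D) = 0.0050 (prevalence)
- P(+|D) = 0.9200 (sensitivity)
- P(-|¬D) = 0.9018 (specificity)
- P(+|¬D) = 0.0982 (false positive rate = 1 - specificity)

Step 1: Find P(+)
P(+) = P(+|D)P(D) + P(+|¬D)P(¬D)
     = 0.9200 × 0.0050 + 0.0982 × 0.9950
     = 0.00460000 + 0.09770900
     = 0.10230900

Step 2: Apply Bayes' theorem for P(D|+)
P(D|+) = P(+|D)P(D) / P(+)
       = 0.00460000 / 0.10230900
       = 0.0450


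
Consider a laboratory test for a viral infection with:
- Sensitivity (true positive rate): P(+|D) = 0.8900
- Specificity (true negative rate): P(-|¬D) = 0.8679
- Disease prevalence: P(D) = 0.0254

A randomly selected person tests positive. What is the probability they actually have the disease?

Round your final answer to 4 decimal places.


Let D = has disease, + = positive test

Given:
- P(D) = 0.0254 (prevalence)
- P(+|D) = 0.8900 (sensitivity)
- P(-|¬D) = 0.8679 (specificity)
- P(+|¬D) = 0.1321 (false positive rate = 1 - specificity)

Step 1: Find P(+)
P(+) = P(+|D)P(D) + P(+|¬D)P(¬D)
     = 0.8900 × 0.0254 + 0.1321 × 0.9746
     = 0.02260600 + 0.12874466
     = 0.15135066

Step 2: Apply Bayes' theorem for P(D|+)
P(D|+) = P(+|D)P(D) / P(+)
       = 0.02260600 / 0.15135066
       = 0.1494


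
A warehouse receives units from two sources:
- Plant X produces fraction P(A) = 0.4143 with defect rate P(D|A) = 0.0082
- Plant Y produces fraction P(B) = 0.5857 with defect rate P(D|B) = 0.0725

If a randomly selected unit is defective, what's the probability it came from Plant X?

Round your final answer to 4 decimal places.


Let A = from Plant X, D = defective

Given:
- P(A) = 0.4143, P(B) = 0.5857
- P(D|A) = 0.0082, P(D|B) = 0.0725

Step 1: Find P(D)
P(D) = P(D|A)P(A) + P(D|B)P(B)
     = 0.0082 × 0.4143 + 0.0725 × 0.5857
     = 0.00339726 + 0.04246325
     = 0.04586051

Step 2: Apply Bayes' theorem
P(A|D) = P(D|A)P(A) / P(D)
       = 0.00339726 / 0.04586051
       = 0.0741


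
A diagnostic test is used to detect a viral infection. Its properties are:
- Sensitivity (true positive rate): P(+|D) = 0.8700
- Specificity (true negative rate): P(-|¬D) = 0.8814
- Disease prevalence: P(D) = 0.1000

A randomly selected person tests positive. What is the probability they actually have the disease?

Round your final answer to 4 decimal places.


Let D = has disease, + = positive test

Given:
- P(D) = 0.1000 (prevalence)
- P(+|D) = 0.8700 (sensitivity)
- P(-|¬D) = 0.8814 (specificity)
- P(+|¬D) = 0.1186 (false positive rate = 1 - specificity)

Step 1: Find P(+)
P(+) = P(+|D)P(D) + P(+|¬D)P(¬D)
     = 0.8700 × 0.1000 + 0.1186 × 0.9000
     = 0.08700000 + 0.10674000
     = 0.19374000

Step 2: Apply Bayes' theorem for P(D|+)
P(D|+) = P(+|D)P(D) / P(+)
       = 0.08700000 / 0.19374000
       = 0.4491


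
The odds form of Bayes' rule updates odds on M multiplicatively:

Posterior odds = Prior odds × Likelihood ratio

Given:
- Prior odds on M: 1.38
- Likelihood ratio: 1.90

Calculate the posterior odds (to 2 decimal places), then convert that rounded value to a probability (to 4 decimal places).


Step 1: Calculate posterior odds
Posterior odds = Prior odds × LR
               = 1.38 × 1.90
               = 2.62

Step 2: Convert to probability
P(M|E) = Posterior odds / (1 + Posterior odds)
       = 2.62 / (1 + 2.62)
       = 2.62 / 3.62
       = 0.7238

The evidence increased P(M) from 0.5798 to 0.7238.


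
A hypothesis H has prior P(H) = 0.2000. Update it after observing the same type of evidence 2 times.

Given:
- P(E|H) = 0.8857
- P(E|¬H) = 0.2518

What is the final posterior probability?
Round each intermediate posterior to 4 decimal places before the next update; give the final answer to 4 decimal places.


Sequential Bayesian updating:

Initial prior: P(H) = 0.2000

Update 1:
  P(E) = 0.8857 × 0.2000 + 0.2518 × 0.8000 = 0.17714000 + 0.20144000 = 0.37858000
  P(H|E) = 0.17714000 / 0.37858000 = 0.4679

Update 2:
  P(E) = 0.8857 × 0.4679 + 0.2518 × 0.5321 = 0.41441903 + 0.13398278 = 0.54840181
  P(H|E) = 0.41441903 / 0.54840181 = 0.7557

Final posterior: 0.7557


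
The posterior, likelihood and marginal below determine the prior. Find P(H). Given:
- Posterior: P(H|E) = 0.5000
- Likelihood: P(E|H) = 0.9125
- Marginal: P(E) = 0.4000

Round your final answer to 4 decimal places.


From Bayes' theorem: P(H|E) = P(E|H) × P(H) / P(E)

Rearranging for P(H):
P(H) = P(H|E) × P(E) / P(E|H)
     = 0.5000 × 0.4000 / 0.9125
     = 0.20000000 / 0.9125
     = 0.2192


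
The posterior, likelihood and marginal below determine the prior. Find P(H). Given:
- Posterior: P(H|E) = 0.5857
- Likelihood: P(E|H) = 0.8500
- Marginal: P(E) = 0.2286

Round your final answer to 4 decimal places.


From Bayes' theorem: P(H|E) = P(E|H) × P(H) / P(E)

Rearranging for P(H):
P(H) = P(H|E) × P(E) / P(E|H)
     = 0.5857 × 0.2286 / 0.8500
     = 0.13389102 / 0.8500
     = 0.1575


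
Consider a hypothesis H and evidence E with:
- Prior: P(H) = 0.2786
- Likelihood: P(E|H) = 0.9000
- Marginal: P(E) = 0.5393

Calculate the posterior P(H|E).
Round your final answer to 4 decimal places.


Using Bayes' theorem:

P(H|E) = P(E|H) × P(H) / P(E)
       = 0.9000 × 0.2786 / 0.5393
       = 0.25074000 / 0.5393
       = 0.4649

The evidence strengthens our belief in H.
Prior: 0.2786 → Posterior: 0.4649


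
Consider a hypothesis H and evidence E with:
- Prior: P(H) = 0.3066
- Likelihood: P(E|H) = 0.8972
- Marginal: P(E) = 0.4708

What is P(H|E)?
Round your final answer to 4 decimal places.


Using Bayes' theorem:

P(H|E) = P(E|H) × P(H) / P(E)
       = 0.8972 × 0.3066 / 0.4708
       = 0.27508152 / 0.4708
       = 0.5843

The evidence strengthens our belief in H.
Prior: 0.3066 → Posterior: 0.5843


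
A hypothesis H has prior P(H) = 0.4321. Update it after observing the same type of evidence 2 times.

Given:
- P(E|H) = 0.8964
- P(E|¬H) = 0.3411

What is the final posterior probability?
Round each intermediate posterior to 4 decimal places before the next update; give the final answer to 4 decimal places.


Sequential Bayesian updating:

Initial prior: P(H) = 0.4321

Update 1:
  P(E) = 0.8964 × 0.4321 + 0.3411 × 0.5679 = 0.38733444 + 0.19371069 = 0.58104513
  P(H|E) = 0.38733444 / 0.58104513 = 0.6666

Update 2:
  P(E) = 0.8964 × 0.6666 + 0.3411 × 0.3334 = 0.59754024 + 0.11372274 = 0.71126298
  P(H|E) = 0.59754024 / 0.71126298 = 0.8401

Final posterior: 0.8401


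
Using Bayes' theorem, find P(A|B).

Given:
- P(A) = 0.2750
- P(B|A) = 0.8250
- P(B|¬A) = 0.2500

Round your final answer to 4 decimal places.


Bayes' theorem: P(A|B) = P(B|A) × P(A) / P(B)

Step 1: Calculate P(B) using law of total probability
P(B) = P(B|A)P(A) + P(B|¬A)P(¬A)
     = 0.8250 × 0.2750 + 0.2500 × 0.7250
     = 0.22687500 + 0.18125000
     = 0.40812500

Step 2: Apply Bayes' theorem
P(A|B) = P(B|A) × P(A) / P(B)
       = 0.22687500 / 0.40812500
       = 0.5559


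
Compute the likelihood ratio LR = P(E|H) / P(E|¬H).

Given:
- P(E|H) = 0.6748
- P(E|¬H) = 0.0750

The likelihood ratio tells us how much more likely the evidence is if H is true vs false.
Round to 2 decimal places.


Likelihood Ratio (LR) = P(E|H) / P(E|¬H)

LR = 0.6748 / 0.0750
   = 9.00

The evidence is 9.00 times more likely if H is true than if H is false.
LR > 1, so observing E raises the odds in favor of H.


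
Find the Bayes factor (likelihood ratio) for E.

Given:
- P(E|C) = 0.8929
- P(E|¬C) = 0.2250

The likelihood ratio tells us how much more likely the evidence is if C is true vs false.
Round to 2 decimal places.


Likelihood Ratio (LR) = P(E|C) / P(E|¬C)

LR = 0.8929 / 0.2250
   = 3.97

The evidence is 3.97 times more likely if C is true than if C is false.
Because LR exceeds 1, E is evidence for C.


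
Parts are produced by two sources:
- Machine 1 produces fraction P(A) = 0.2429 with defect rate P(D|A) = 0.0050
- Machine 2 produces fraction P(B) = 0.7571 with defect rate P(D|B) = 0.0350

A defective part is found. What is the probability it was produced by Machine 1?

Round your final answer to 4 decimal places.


Let A = from Machine 1, D = defective

Given:
- P(A) = 0.2429, P(B) = 0.7571
- P(D|A) = 0.0050, P(D|B) = 0.0350

Step 1: Find P(D)
P(D) = P(D|A)P(A) + P(D|B)P(B)
     = 0.0050 × 0.2429 + 0.0350 × 0.7571
     = 0.00121450 + 0.02649850
     = 0.02771300

Step 2: Apply Bayes' theorem
P(A|D) = P(D|A)P(A) / P(D)
       = 0.00121450 / 0.02771300
       = 0.0438


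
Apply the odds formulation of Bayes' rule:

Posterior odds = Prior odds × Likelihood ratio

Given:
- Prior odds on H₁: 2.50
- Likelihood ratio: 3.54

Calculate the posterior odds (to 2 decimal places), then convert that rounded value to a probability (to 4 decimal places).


Step 1: Calculate posterior odds
Posterior odds = Prior odds × LR
               = 2.50 × 3.54
               = 8.85

Step 2: Convert to probability
P(H₁|E) = Posterior odds / (1 + Posterior odds)
       = 8.85 / (1 + 8.85)
       = 8.85 / 9.85
       = 0.8985

The evidence increased P(H₁) from 0.7143 to 0.8985.


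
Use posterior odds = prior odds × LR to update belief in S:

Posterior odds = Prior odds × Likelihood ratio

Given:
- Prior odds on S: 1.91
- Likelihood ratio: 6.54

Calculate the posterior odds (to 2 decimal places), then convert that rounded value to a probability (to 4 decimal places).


Step 1: Calculate posterior odds
Posterior odds = Prior odds × LR
               = 1.91 × 6.54
               = 12.49

Step 2: Convert to probability
P(S|E) = Posterior odds / (1 + Posterior odds)
       = 12.49 / (1 + 12.49)
       = 12.49 / 13.49
       = 0.9259

The evidence increased P(S) from 0.6564 to 0.9259.


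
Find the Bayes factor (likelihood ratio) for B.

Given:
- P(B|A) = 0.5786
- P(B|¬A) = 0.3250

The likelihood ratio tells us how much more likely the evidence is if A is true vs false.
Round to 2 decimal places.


Likelihood Ratio (LR) = P(B|A) / P(B|¬A)

LR = 0.5786 / 0.3250
   = 1.78

The evidence is 1.78 times more likely if A is true than if A is false.
Since LR > 1, the evidence supports A over ¬A.


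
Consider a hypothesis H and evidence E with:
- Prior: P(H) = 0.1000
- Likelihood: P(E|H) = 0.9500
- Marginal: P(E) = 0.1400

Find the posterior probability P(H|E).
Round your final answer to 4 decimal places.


Using Bayes' theorem:

P(H|E) = P(E|H) × P(H) / P(E)
       = 0.9500 × 0.1000 / 0.1400
       = 0.09500000 / 0.1400
       = 0.6786

The evidence strengthens our belief in H.
Prior: 0.1000 → Posterior: 0.6786


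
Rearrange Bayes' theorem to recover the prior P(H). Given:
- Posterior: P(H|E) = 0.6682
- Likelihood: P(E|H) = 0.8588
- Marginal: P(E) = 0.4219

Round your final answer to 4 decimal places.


From Bayes' theorem: P(H|E) = P(E|H) × P(H) / P(E)

Rearranging for P(H):
P(H) = P(H|E) × P(E) / P(E|H)
     = 0.6682 × 0.4219 / 0.8588
     = 0.28191358 / 0.8588
     = 0.3283


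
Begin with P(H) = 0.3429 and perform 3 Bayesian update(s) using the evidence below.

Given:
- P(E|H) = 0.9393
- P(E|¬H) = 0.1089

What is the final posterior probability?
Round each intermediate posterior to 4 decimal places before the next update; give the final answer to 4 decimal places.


Sequential Bayesian updating:

Initial prior: P(H) = 0.3429

Update 1:
  P(E) = 0.9393 × 0.3429 + 0.1089 × 0.6571 = 0.32208597 + 0.07155819 = 0.39364416
  P(H|E) = 0.32208597 / 0.39364416 = 0.8182

Update 2:
  P(E) = 0.9393 × 0.8182 + 0.1089 × 0.1818 = 0.76853526 + 0.01979802 = 0.78833328
  P(H|E) = 0.76853526 / 0.78833328 = 0.9749

Update 3:
  P(E) = 0.9393 × 0.9749 + 0.1089 × 0.0251 = 0.91572357 + 0.00273339 = 0.91845696
  P(H|E) = 0.91572357 / 0.91845696 = 0.9970

Final posterior: 0.9970


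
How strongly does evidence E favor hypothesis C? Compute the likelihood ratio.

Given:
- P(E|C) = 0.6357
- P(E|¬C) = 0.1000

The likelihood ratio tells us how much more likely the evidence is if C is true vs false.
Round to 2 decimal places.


Likelihood Ratio (LR) = P(E|C) / P(E|¬C)

LR = 0.6357 / 0.1000
   = 6.36

The evidence is 6.36 times more likely if C is true than if C is false.
Since LR > 1, the evidence supports C over ¬C.


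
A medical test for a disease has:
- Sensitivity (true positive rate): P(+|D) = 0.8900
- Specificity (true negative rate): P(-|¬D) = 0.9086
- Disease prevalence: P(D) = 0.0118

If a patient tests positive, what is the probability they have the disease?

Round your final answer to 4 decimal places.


Let D = has disease, + = positive test

Given:
- P(D) = 0.0118 (prevalence)
- P(+|D) = 0.8900 (sensitivity)
- P(-|¬D) = 0.9086 (specificity)
- P(+|¬D) = 0.0914 (false positive rate = 1 - specificity)

Step 1: Find P(+)
P(+) = P(+|D)P(D) + P(+|¬D)P(¬D)
     = 0.8900 × 0.0118 + 0.0914 × 0.9882
     = 0.01050200 + 0.09032148
     = 0.10082348

Step 2: Apply Bayes' theorem for P(D|+)
P(D|+) = P(+|D)P(D) / P(+)
       = 0.01050200 / 0.10082348
       = 0.1042


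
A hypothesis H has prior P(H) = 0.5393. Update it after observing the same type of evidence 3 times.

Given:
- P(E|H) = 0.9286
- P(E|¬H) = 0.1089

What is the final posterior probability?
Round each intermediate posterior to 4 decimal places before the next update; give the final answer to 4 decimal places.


Sequential Bayesian updating:

Initial prior: P(H) = 0.5393

Update 1:
  P(E) = 0.9286 × 0.5393 + 0.1089 × 0.4607 = 0.50079398 + 0.05017023 = 0.55096421
  P(H|E) = 0.50079398 / 0.55096421 = 0.9089

Update 2:
  P(E) = 0.9286 × 0.9089 + 0.1089 × 0.0911 = 0.84400454 + 0.00992079 = 0.85392533
  P(H|E) = 0.84400454 / 0.85392533 = 0.9884

Update 3:
  P(E) = 0.9286 × 0.9884 + 0.1089 × 0.0116 = 0.91782824 + 0.00126324 = 0.91909148
  P(H|E) = 0.91782824 / 0.91909148 = 0.9986

Final posterior: 0.9986


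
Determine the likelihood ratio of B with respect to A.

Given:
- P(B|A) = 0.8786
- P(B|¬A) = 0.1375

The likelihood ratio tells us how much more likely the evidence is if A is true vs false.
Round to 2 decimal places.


Likelihood Ratio (LR) = P(B|A) / P(B|¬A)

LR = 0.8786 / 0.1375
   = 6.39

The evidence is 6.39 times more likely if A is true than if A is false.
Because LR exceeds 1, B is evidence for A.


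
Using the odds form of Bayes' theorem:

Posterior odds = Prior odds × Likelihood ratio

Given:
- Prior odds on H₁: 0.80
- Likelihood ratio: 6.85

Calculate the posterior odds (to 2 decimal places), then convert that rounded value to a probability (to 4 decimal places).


Step 1: Calculate posterior odds
Posterior odds = Prior odds × LR
               = 0.80 × 6.85
               = 5.48

Step 2: Convert to probability
P(H₁|E) = Posterior odds / (1 + Posterior odds)
       = 5.48 / (1 + 5.48)
       = 5.48 / 6.48
       = 0.8457

The evidence increased P(H₁) from 0.4444 to 0.8457.


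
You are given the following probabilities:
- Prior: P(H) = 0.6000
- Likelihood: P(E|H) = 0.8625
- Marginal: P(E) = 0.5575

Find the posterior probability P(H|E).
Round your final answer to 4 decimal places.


Using Bayes' theorem:

P(H|E) = P(E|H) × P(H) / P(E)
       = 0.8625 × 0.6000 / 0.5575
       = 0.51750000 / 0.5575
       = 0.9283

The evidence strengthens our belief in H.
Prior: 0.6000 → Posterior: 0.9283


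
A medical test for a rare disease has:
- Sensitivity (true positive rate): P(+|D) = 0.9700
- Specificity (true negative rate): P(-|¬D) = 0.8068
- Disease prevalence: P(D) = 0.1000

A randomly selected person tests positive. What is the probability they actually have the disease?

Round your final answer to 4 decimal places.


Let D = has disease, + = positive test

Given:
- P(D) = 0.1000 (prevalence)
- P(+|D) = 0.9700 (sensitivity)
- P(-|¬D) = 0.8068 (specificity)
- P(+|¬D) = 0.1932 (false positive rate = 1 - specificity)

Step 1: Find P(+)
P(+) = P(+|D)P(D) + P(+|¬D)P(¬D)
     = 0.9700 × 0.1000 + 0.1932 × 0.9000
     = 0.09700000 + 0.17388000
     = 0.27088000

Step 2: Apply Bayes' theorem for P(D|+)
P(D|+) = P(+|D)P(D) / P(+)
       = 0.09700000 / 0.27088000
       = 0.3581


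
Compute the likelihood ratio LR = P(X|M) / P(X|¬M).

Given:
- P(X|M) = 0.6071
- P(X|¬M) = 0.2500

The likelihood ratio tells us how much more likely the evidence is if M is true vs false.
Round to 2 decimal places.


Likelihood Ratio (LR) = P(X|M) / P(X|¬M)

LR = 0.6071 / 0.2500
   = 2.43

The evidence is 2.43 times more likely if M is true than if M is false.
LR > 1, so observing X raises the odds in favor of M.


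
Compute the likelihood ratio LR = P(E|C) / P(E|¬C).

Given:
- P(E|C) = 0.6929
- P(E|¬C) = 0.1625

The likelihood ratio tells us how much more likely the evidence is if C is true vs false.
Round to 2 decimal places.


Likelihood Ratio (LR) = P(E|C) / P(E|¬C)

LR = 0.6929 / 0.1625
   = 4.26

The evidence is 4.26 times more likely if C is true than if C is false.
Since LR > 1, the evidence supports C over ¬C.


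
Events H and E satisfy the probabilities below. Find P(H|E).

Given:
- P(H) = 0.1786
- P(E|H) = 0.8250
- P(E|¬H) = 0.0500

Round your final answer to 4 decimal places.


Bayes' theorem: P(H|E) = P(E|H) × P(H) / P(E)

Step 1: Calculate P(E) using law of total probability
P(E) = P(E|H)P(H) + P(E|¬H)P(¬H)
     = 0.8250 × 0.1786 + 0.0500 × 0.8214
     = 0.14734500 + 0.04107000
     = 0.18841500

Step 2: Apply Bayes' theorem
P(H|E) = P(E|H) × P(H) / P(E)
       = 0.14734500 / 0.18841500
       = 0.7820


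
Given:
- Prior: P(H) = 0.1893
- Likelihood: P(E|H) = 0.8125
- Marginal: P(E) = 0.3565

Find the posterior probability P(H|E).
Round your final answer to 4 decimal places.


Using Bayes' theorem:

P(H|E) = P(E|H) × P(H) / P(E)
       = 0.8125 × 0.1893 / 0.3565
       = 0.15380625 / 0.3565
       = 0.4314

The evidence strengthens our belief in H.
Prior: 0.1893 → Posterior: 0.4314


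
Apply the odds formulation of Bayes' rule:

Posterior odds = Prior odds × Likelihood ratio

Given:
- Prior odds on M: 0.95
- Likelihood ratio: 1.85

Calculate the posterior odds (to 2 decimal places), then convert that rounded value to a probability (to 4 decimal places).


Step 1: Calculate posterior odds
Posterior odds = Prior odds × LR
               = 0.95 × 1.85
               = 1.76

Step 2: Convert to probability
P(M|E) = Posterior odds / (1 + Posterior odds)
       = 1.76 / (1 + 1.76)
       = 1.76 / 2.76
       = 0.6377

The evidence increased P(M) from 0.4872 to 0.6377.


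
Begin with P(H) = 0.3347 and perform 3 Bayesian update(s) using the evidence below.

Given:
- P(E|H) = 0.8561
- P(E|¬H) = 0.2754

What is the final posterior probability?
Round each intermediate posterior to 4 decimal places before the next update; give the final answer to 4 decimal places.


Sequential Bayesian updating:

Initial prior: P(H) = 0.3347

Update 1:
  P(E) = 0.8561 × 0.3347 + 0.2754 × 0.6653 = 0.28653667 + 0.18322362 = 0.46976029
  P(H|E) = 0.28653667 / 0.46976029 = 0.6100

Update 2:
  P(E) = 0.8561 × 0.6100 + 0.2754 × 0.3900 = 0.52222100 + 0.10740600 = 0.62962700
  P(H|E) = 0.52222100 / 0.62962700 = 0.8294

Update 3:
  P(E) = 0.8561 × 0.8294 + 0.2754 × 0.1706 = 0.71004934 + 0.04698324 = 0.75703258
  P(H|E) = 0.71004934 / 0.75703258 = 0.9379

Final posterior: 0.9379


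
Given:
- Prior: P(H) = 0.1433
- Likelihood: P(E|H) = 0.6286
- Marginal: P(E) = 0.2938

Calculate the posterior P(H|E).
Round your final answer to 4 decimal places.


Using Bayes' theorem:

P(H|E) = P(E|H) × P(H) / P(E)
       = 0.6286 × 0.1433 / 0.2938
       = 0.09007838 / 0.2938
       = 0.3066

The evidence strengthens our belief in H.
Prior: 0.1433 → Posterior: 0.3066


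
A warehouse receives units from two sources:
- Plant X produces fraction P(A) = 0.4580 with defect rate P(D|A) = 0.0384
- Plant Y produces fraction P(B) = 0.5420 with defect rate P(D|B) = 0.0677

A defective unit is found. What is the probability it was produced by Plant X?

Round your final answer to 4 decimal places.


Let A = from Plant X, D = defective

Given:
- P(A) = 0.4580, P(B) = 0.5420
- P(D|A) = 0.0384, P(D|B) = 0.0677

Step 1: Find P(D)
P(D) = P(D|A)P(A) + P(D|B)P(B)
     = 0.0384 × 0.4580 + 0.0677 × 0.5420
     = 0.01758720 + 0.03669340
     = 0.05428060

Step 2: Apply Bayes' theorem
P(A|D) = P(D|A)P(A) / P(D)
       = 0.01758720 / 0.05428060
       = 0.3240


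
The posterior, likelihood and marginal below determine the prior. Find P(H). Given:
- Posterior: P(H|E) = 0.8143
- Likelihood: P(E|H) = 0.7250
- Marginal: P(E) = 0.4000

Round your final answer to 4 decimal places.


From Bayes' theorem: P(H|E) = P(E|H) × P(H) / P(E)

Rearranging for P(H):
P(H) = P(H|E) × P(E) / P(E|H)
     = 0.8143 × 0.4000 / 0.7250
     = 0.32572000 / 0.7250
     = 0.4493


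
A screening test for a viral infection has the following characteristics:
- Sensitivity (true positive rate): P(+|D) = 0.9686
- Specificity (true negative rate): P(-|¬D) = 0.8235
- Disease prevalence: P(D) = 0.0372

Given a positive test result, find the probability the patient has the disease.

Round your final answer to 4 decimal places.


Let D = has disease, + = positive test

Given:
- P(D) = 0.0372 (prevalence)
- P(+|D) = 0.9686 (sensitivity)
- P(-|¬D) = 0.8235 (specificity)
- P(+|¬D) = 0.1765 (false positive rate = 1 - specificity)

Step 1: Find P(+)
P(+) = P(+|D)P(D) + P(+|¬D)P(¬D)
     = 0.9686 × 0.0372 + 0.1765 × 0.9628
     = 0.03603192 + 0.16993420
     = 0.20596612

Step 2: Apply Bayes' theorem for P(D|+)
P(D|+) = P(+|D)P(D) / P(+)
       = 0.03603192 / 0.20596612
       = 0.1749


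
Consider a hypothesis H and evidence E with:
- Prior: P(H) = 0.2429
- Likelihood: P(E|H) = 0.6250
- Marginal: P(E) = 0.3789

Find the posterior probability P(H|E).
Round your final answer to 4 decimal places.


Using Bayes' theorem:

P(H|E) = P(E|H) × P(H) / P(E)
       = 0.6250 × 0.2429 / 0.3789
       = 0.15181250 / 0.3789
       = 0.4007

The evidence strengthens our belief in H.
Prior: 0.2429 → Posterior: 0.4007


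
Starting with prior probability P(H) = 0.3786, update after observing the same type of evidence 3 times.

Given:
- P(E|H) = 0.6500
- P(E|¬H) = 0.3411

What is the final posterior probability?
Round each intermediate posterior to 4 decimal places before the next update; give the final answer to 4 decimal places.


Sequential Bayesian updating:

Initial prior: P(H) = 0.3786

Update 1:
  P(E) = 0.6500 × 0.3786 + 0.3411 × 0.6214 = 0.24609000 + 0.21195954 = 0.45804954
  P(H|E) = 0.24609000 / 0.45804954 = 0.5373

Update 2:
  P(E) = 0.6500 × 0.5373 + 0.3411 × 0.4627 = 0.34924500 + 0.15782697 = 0.50707197
  P(H|E) = 0.34924500 / 0.50707197 = 0.6887

Update 3:
  P(E) = 0.6500 × 0.6887 + 0.3411 × 0.3113 = 0.44765500 + 0.10618443 = 0.55383943
  P(H|E) = 0.44765500 / 0.55383943 = 0.8083

Final posterior: 0.8083


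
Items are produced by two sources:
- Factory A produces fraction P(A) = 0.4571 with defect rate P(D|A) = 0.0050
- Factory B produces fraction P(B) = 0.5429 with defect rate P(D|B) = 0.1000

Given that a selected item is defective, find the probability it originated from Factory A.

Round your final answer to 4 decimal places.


Let A = from Factory A, D = defective

Given:
- P(A) = 0.4571, P(B) = 0.5429
- P(D|A) = 0.0050, P(D|B) = 0.1000

Step 1: Find P(D)
P(D) = P(D|A)P(A) + P(D|B)P(B)
     = 0.0050 × 0.4571 + 0.1000 × 0.5429
     = 0.00228550 + 0.05429000
     = 0.05657550

Step 2: Apply Bayes' theorem
P(A|D) = P(D|A)P(A) / P(D)
       = 0.00228550 / 0.05657550
       = 0.0404


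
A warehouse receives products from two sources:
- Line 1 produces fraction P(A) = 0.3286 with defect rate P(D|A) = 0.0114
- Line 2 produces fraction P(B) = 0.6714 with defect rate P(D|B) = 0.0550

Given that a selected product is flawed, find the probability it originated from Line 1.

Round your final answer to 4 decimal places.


Let A = from Line 1, D = flawed

Given:
- P(A) = 0.3286, P(B) = 0.6714
- P(D|A) = 0.0114, P(D|B) = 0.0550

Step 1: Find P(D)
P(D) = P(D|A)P(A) + P(D|B)P(B)
     = 0.0114 × 0.3286 + 0.0550 × 0.6714
     = 0.00374604 + 0.03692700
     = 0.04067304

Step 2: Apply Bayes' theorem
P(A|D) = P(D|A)P(A) / P(D)
       = 0.00374604 / 0.04067304
       = 0.0921


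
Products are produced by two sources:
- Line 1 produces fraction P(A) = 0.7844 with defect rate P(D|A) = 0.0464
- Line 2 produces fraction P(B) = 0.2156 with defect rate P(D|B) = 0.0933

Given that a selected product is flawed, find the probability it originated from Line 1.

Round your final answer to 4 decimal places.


Let A = from Line 1, D = flawed

Given:
- P(A) = 0.7844, P(B) = 0.2156
- P(D|A) = 0.0464, P(D|B) = 0.0933

Step 1: Find P(D)
P(D) = P(D|A)P(A) + P(D|B)P(B)
     = 0.0464 × 0.7844 + 0.0933 × 0.2156
     = 0.03639616 + 0.02011548
     = 0.05651164

Step 2: Apply Bayes' theorem
P(A|D) = P(D|A)P(A) / P(D)
       = 0.03639616 / 0.05651164
       = 0.6440


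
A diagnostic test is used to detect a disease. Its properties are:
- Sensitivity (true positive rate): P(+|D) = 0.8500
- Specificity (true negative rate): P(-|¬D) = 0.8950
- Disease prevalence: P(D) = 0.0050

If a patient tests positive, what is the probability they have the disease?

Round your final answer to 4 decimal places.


Let D = has disease, + = positive test

Given:
- P(D) = 0.0050 (prevalence)
- P(+|D) = 0.8500 (sensitivity)
- P(-|¬D) = 0.8950 (specificity)
- P(+|¬D) = 0.1050 (false positive rate = 1 - specificity)

Step 1: Find P(+)
P(+) = P(+|D)P(D) + P(+|¬D)P(¬D)
     = 0.8500 × 0.0050 + 0.1050 × 0.9950
     = 0.00425000 + 0.10447500
     = 0.10872500

Step 2: Apply Bayes' theorem for P(D|+)
P(D|+) = P(+|D)P(D) / P(+)
       = 0.00425000 / 0.10872500
       = 0.0391


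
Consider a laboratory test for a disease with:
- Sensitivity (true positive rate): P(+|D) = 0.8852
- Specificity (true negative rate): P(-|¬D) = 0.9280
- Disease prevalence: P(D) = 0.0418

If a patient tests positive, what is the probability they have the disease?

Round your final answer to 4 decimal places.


Let D = has disease, + = positive test

Given:
- P(D) = 0.0418 (prevalence)
- P(+|D) = 0.8852 (sensitivity)
- P(-|¬D) = 0.9280 (specificity)
- P(+|¬D) = 0.0720 (false positive rate = 1 - specificity)

Step 1: Find P(+)
P(+) = P(+|D)P(D) + P(+|¬D)P(¬D)
     = 0.8852 × 0.0418 + 0.0720 × 0.9582
     = 0.03700136 + 0.06899040
     = 0.10599176

Step 2: Apply Bayes' theorem for P(D|+)
P(D|+) = P(+|D)P(D) / P(+)
       = 0.03700136 / 0.10599176
       = 0.3491


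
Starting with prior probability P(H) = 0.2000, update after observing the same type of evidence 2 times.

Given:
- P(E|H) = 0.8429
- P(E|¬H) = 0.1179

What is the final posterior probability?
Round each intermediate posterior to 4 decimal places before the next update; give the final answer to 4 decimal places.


Sequential Bayesian updating:

Initial prior: P(H) = 0.2000

Update 1:
  P(E) = 0.8429 × 0.2000 + 0.1179 × 0.8000 = 0.16858000 + 0.09432000 = 0.26290000
  P(H|E) = 0.16858000 / 0.26290000 = 0.6412

Update 2:
  P(E) = 0.8429 × 0.6412 + 0.1179 × 0.3588 = 0.54046748 + 0.04230252 = 0.58277000
  P(H|E) = 0.54046748 / 0.58277000 = 0.9274

Final posterior: 0.9274


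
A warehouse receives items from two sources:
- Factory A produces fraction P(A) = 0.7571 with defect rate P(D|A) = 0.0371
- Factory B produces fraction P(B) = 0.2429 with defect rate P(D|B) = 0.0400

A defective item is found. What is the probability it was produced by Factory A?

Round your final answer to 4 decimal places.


Let A = from Factory A, D = defective

Given:
- P(A) = 0.7571, P(B) = 0.2429
- P(D|A) = 0.0371, P(D|B) = 0.0400

Step 1: Find P(D)
P(D) = P(D|A)P(A) + P(D|B)P(B)
     = 0.0371 × 0.7571 + 0.0400 × 0.2429
     = 0.02808841 + 0.00971600
     = 0.03780441

Step 2: Apply Bayes' theorem
P(A|D) = P(D|A)P(A) / P(D)
       = 0.02808841 / 0.03780441
       = 0.7430


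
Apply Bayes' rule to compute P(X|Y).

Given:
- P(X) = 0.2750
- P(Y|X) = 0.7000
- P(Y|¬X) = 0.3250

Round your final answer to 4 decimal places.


Bayes' theorem: P(X|Y) = P(Y|X) × P(X) / P(Y)

Step 1: Calculate P(Y) using law of total probability
P(Y) = P(Y|X)P(X) + P(Y|¬X)P(¬X)
     = 0.7000 × 0.2750 + 0.3250 × 0.7250
     = 0.19250000 + 0.23562500
     = 0.42812500

Step 2: Apply Bayes' theorem
P(X|Y) = P(Y|X) × P(X) / P(Y)
       = 0.19250000 / 0.42812500
       = 0.4496


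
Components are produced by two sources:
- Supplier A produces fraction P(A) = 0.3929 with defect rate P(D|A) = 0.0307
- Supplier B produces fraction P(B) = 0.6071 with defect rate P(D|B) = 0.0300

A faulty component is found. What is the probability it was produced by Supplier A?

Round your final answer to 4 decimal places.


Let A = from Supplier A, D = faulty

Given:
- P(A) = 0.3929, P(B) = 0.6071
- P(D|A) = 0.0307, P(D|B) = 0.0300

Step 1: Find P(D)
P(D) = P(D|A)P(A) + P(D|B)P(B)
     = 0.0307 × 0.3929 + 0.0300 × 0.6071
     = 0.01206203 + 0.01821300
     = 0.03027503

Step 2: Apply Bayes' theorem
P(A|D) = P(D|A)P(A) / P(D)
       = 0.01206203 / 0.03027503
       = 0.3984


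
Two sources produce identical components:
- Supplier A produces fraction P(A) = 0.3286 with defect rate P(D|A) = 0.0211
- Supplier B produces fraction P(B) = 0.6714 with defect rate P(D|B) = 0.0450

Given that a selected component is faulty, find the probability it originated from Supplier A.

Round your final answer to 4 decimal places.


Let A = from Supplier A, D = faulty

Given:
- P(A) = 0.3286, P(B) = 0.6714
- P(D|A) = 0.0211, P(D|B) = 0.0450

Step 1: Find P(D)
P(D) = P(D|A)P(A) + P(D|B)P(B)
     = 0.0211 × 0.3286 + 0.0450 × 0.6714
     = 0.00693346 + 0.03021300
     = 0.03714646

Step 2: Apply Bayes' theorem
P(A|D) = P(D|A)P(A) / P(D)
       = 0.00693346 / 0.03714646
       = 0.1867


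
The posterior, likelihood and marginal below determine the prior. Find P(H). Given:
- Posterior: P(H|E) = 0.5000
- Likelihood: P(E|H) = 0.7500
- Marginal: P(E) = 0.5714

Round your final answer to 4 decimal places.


From Bayes' theorem: P(H|E) = P(E|H) × P(H) / P(E)

Rearranging for P(H):
P(H) = P(H|E) × P(E) / P(E|H)
     = 0.5000 × 0.5714 / 0.7500
     = 0.28570000 / 0.7500
     = 0.3809


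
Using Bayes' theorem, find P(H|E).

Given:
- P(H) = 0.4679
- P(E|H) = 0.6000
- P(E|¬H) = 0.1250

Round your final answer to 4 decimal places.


Bayes' theorem: P(H|E) = P(E|H) × P(H) / P(E)

Step 1: Calculate P(E) using law of total probability
P(E) = P(E|H)P(H) + P(E|¬H)P(¬H)
     = 0.6000 × 0.4679 + 0.1250 × 0.5321
     = 0.28074000 + 0.06651250
     = 0.34725250

Step 2: Apply Bayes' theorem
P(H|E) = P(E|H) × P(H) / P(E)
       = 0.28074000 / 0.34725250
       = 0.8085


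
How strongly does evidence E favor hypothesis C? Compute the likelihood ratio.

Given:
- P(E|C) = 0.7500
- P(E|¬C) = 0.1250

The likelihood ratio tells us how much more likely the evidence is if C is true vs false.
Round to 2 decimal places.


Likelihood Ratio (LR) = P(E|C) / P(E|¬C)

LR = 0.7500 / 0.1250
   = 6.00

The evidence is 6.00 times more likely if C is true than if C is false.
LR > 1, so observing E raises the odds in favor of C.


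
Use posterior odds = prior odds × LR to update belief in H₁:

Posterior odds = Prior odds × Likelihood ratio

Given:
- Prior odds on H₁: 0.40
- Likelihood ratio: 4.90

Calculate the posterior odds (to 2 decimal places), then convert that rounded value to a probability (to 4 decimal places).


Step 1: Calculate posterior odds
Posterior odds = Prior odds × LR
               = 0.40 × 4.90
               = 1.96

Step 2: Convert to probability
P(H₁|E) = Posterior odds / (1 + Posterior odds)
       = 1.96 / (1 + 1.96)
       = 1.96 / 2.96
       = 0.6622

The evidence increased P(H₁) from 0.2857 to 0.6622.


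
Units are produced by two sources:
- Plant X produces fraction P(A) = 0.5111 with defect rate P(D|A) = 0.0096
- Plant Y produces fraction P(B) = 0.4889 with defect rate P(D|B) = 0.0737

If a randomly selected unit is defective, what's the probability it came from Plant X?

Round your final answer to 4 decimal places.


Let A = from Plant X, D = defective

Given:
- P(A) = 0.5111, P(B) = 0.4889
- P(D|A) = 0.0096, P(D|B) = 0.0737

Step 1: Find P(D)
P(D) = P(D|A)P(A) + P(D|B)P(B)
     = 0.0096 × 0.5111 + 0.0737 × 0.4889
     = 0.00490656 + 0.03603193
     = 0.04093849

Step 2: Apply Bayes' theorem
P(A|D) = P(D|A)P(A) / P(D)
       = 0.00490656 / 0.04093849
       = 0.1199


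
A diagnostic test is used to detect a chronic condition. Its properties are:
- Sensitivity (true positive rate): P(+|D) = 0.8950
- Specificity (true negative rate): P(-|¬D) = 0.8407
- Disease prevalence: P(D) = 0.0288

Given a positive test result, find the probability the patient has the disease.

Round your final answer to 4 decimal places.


Let D = has disease, + = positive test

Given:
- P(D) = 0.0288 (prevalence)
- P(+|D) = 0.8950 (sensitivity)
- P(-|¬D) = 0.8407 (specificity)
- P(+|¬D) = 0.1593 (false positive rate = 1 - specificity)

Step 1: Find P(+)
P(+) = P(+|D)P(D) + P(+|¬D)P(¬D)
     = 0.8950 × 0.0288 + 0.1593 × 0.9712
     = 0.02577600 + 0.15471216
     = 0.18048816

Step 2: Apply Bayes' theorem for P(D|+)
P(D|+) = P(+|D)P(D) / P(+)
       = 0.02577600 / 0.18048816
       = 0.1428


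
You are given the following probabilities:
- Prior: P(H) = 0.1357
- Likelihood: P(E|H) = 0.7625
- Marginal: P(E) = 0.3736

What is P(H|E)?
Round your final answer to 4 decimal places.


Using Bayes' theorem:

P(H|E) = P(E|H) × P(H) / P(E)
       = 0.7625 × 0.1357 / 0.3736
       = 0.10347125 / 0.3736
       = 0.2770

The evidence strengthens our belief in H.
Prior: 0.1357 → Posterior: 0.2770
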